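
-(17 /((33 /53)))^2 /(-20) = 811801 /21780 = 37.27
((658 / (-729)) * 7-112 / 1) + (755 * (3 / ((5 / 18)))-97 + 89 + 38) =5879882 / 729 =8065.68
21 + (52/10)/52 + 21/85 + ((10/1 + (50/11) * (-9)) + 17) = 13909/1870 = 7.44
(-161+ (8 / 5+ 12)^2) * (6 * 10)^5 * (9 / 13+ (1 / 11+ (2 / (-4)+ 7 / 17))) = 31477574592000 / 2431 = 12948405837.93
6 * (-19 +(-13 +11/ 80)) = -7647/ 40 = -191.18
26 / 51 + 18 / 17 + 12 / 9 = 148 / 51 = 2.90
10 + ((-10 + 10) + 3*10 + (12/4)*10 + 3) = 73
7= 7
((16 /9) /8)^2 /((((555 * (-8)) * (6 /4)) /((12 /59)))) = -4 /2652345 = -0.00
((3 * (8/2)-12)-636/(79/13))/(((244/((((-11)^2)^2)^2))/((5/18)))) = -738466345045/28914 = -25540096.32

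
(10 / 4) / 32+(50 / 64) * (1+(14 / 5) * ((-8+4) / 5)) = -57 / 64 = -0.89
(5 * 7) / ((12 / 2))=35 / 6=5.83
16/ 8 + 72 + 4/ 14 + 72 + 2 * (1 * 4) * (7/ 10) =5316/ 35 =151.89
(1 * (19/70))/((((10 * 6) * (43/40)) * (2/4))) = 38/4515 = 0.01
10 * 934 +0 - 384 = 8956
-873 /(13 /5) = -4365 /13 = -335.77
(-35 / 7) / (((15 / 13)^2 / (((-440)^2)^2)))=-1266856448000 / 9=-140761827555.56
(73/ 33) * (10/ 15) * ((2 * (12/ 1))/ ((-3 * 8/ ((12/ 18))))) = -292/ 297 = -0.98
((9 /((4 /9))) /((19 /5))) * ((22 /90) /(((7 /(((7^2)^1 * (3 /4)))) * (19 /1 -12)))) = 297 /304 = 0.98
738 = 738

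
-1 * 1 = -1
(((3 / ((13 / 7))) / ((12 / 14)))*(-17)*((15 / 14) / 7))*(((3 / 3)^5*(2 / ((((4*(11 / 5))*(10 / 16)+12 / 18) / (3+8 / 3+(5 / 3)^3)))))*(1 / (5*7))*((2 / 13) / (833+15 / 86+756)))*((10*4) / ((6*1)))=-16257440 / 53839249191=-0.00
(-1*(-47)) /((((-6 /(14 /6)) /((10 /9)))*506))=-1645 /40986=-0.04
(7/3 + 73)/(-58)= -113/87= -1.30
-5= -5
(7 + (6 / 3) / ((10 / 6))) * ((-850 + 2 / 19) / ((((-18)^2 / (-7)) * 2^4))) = 1158619 / 123120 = 9.41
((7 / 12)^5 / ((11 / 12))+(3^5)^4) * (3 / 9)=795321574747303 / 684288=1162261467.02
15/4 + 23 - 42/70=523/20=26.15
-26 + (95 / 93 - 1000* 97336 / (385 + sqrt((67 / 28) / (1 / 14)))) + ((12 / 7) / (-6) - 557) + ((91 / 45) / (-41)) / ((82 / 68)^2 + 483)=-16843396680977133015226 / 66453813865214055 + 97336000* sqrt(134) / 296383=-249658.54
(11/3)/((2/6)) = 11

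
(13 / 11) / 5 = 13 / 55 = 0.24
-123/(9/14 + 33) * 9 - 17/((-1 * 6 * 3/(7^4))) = 6315281/2826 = 2234.71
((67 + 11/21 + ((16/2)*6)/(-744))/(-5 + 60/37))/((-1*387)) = 0.05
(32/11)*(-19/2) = -304/11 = -27.64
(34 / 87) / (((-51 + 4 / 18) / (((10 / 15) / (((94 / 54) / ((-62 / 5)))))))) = 113832 / 3114455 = 0.04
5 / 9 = 0.56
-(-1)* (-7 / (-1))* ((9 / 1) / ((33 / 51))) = 1071 / 11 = 97.36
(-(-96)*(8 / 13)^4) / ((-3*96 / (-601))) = 2461696 / 85683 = 28.73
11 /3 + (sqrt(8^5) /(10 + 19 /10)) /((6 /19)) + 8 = 35 /3 + 12160 * sqrt(2) /357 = 59.84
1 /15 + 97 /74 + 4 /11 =1.74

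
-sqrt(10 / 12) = -sqrt(30) / 6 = -0.91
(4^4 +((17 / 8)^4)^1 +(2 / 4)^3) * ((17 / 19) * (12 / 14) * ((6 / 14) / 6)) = 3040161 / 200704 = 15.15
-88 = -88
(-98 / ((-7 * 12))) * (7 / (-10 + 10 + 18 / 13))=637 / 108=5.90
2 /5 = 0.40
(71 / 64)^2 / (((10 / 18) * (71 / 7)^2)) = 441 / 20480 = 0.02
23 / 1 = 23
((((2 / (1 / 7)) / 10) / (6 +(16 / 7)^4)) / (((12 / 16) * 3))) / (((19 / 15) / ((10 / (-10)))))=-33614 / 2278347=-0.01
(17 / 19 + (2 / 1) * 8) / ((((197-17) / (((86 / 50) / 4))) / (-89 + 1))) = -50611 / 14250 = -3.55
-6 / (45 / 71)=-142 / 15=-9.47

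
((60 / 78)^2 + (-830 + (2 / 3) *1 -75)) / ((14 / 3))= -458197 / 2366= -193.66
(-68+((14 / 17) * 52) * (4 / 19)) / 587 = -19052 / 189601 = -0.10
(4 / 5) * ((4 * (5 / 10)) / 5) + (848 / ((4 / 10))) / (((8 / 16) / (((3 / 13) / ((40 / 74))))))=588404 / 325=1810.47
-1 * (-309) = 309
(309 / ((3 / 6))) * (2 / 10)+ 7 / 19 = 11777 / 95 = 123.97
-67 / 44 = -1.52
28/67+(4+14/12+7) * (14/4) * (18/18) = 34573/804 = 43.00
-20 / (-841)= 20 / 841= 0.02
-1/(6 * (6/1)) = -1/36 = -0.03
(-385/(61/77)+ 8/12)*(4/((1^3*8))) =-88813/366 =-242.66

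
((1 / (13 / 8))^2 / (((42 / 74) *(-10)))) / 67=-1184 / 1188915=-0.00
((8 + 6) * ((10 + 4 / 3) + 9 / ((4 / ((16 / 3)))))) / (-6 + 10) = 245 / 3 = 81.67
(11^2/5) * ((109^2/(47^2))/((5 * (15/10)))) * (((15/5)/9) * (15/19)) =2875202/629565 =4.57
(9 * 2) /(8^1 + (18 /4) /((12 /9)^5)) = 36864 /18571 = 1.99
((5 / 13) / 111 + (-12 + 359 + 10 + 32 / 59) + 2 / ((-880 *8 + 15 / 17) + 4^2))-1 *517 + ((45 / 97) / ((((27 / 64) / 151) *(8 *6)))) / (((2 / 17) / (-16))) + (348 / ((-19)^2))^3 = -87535048005736221861353 / 139159161205822834011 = -629.03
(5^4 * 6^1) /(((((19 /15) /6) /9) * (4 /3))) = 2278125 /19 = 119901.32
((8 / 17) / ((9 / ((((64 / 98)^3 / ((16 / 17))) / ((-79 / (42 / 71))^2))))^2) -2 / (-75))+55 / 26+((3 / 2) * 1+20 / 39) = 23114703306585837404887411 / 5563277147349423673236975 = 4.15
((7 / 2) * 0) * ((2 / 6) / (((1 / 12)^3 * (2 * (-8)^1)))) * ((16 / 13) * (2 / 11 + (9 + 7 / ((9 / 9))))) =0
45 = 45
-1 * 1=-1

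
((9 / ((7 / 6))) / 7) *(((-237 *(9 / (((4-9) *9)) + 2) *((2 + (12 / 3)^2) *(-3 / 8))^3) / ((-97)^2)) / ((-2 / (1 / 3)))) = -377854551 / 147533120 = -2.56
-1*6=-6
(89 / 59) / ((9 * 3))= 89 / 1593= 0.06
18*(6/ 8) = 27/ 2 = 13.50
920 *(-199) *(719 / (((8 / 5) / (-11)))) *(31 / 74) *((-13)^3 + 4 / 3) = -832413048662.27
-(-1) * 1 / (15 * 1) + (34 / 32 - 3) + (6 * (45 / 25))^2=137723 / 1200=114.77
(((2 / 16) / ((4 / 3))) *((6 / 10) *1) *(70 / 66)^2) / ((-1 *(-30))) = 49 / 23232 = 0.00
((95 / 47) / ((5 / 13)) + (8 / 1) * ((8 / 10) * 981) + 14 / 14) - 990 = 1244244 / 235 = 5294.66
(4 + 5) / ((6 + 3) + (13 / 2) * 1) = 18 / 31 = 0.58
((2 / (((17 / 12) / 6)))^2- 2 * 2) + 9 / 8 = 159241 / 2312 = 68.88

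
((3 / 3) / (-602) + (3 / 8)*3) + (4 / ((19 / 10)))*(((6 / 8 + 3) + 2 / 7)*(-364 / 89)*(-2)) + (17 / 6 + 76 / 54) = 8230418261 / 109942056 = 74.86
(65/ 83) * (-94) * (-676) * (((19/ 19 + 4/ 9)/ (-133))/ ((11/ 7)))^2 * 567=4886215880/ 3625523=1347.73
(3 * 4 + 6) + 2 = 20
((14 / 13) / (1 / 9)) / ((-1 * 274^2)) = -63 / 487994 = -0.00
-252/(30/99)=-4158/5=-831.60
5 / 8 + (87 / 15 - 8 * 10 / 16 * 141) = -27943 / 40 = -698.58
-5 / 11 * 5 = -25 / 11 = -2.27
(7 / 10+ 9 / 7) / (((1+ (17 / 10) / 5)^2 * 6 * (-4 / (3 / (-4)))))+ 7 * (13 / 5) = 45838763 / 2513840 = 18.23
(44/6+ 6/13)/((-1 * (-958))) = 152/18681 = 0.01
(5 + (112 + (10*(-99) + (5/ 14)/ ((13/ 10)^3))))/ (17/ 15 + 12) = -201350505/ 3029663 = -66.46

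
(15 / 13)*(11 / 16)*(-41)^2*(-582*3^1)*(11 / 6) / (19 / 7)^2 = -43504422885 / 75088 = -579379.17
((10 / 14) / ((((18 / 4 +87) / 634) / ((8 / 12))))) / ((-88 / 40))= -63400 / 42273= -1.50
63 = 63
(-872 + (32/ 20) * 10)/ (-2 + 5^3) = -856/ 123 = -6.96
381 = 381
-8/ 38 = -0.21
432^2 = 186624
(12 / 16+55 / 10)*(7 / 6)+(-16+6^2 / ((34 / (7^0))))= -7.65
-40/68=-10/17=-0.59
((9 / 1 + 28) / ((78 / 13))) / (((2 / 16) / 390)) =19240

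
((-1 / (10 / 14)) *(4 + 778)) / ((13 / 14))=-76636 / 65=-1179.02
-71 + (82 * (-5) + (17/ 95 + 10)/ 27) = -1232798/ 2565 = -480.62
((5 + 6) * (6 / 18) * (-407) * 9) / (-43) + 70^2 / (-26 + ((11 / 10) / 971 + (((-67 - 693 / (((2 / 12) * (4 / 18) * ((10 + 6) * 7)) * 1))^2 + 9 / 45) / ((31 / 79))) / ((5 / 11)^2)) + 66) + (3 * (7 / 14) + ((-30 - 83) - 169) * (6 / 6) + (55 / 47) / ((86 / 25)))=42354977699529706686 / 1315524518643131989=32.20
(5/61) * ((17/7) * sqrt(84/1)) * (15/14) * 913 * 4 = 4656300 * sqrt(21)/2989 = 7138.79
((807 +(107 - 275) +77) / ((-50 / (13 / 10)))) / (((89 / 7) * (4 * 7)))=-2327 / 44500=-0.05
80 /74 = 1.08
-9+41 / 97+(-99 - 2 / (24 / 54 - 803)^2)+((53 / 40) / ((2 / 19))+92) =-1210437541649 / 404852617040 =-2.99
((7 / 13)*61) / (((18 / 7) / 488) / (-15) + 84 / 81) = 98457660 / 3107507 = 31.68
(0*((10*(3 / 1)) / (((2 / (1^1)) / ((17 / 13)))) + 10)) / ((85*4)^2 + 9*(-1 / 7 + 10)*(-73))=0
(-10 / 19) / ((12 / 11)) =-0.48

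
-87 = -87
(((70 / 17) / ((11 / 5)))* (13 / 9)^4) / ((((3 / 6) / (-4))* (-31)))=79970800 / 38034117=2.10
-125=-125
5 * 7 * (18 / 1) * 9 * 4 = 22680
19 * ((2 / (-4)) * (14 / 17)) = -133 / 17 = -7.82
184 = 184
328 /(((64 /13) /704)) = 46904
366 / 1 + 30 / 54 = 3299 / 9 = 366.56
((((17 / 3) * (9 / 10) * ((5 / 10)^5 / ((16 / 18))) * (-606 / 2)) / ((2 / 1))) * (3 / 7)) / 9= -46359 / 35840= -1.29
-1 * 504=-504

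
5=5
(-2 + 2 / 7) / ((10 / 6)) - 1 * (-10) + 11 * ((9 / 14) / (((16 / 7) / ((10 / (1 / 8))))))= 17953 / 70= 256.47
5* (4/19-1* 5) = -455/19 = -23.95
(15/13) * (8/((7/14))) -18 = 6/13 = 0.46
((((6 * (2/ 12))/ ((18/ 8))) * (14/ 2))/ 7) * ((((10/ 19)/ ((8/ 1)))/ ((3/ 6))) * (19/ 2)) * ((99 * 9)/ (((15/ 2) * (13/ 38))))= 2508/ 13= 192.92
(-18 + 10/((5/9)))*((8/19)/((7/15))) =0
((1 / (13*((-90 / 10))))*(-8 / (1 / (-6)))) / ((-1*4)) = 4 / 39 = 0.10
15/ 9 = 5/ 3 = 1.67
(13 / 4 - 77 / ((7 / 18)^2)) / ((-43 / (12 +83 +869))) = 3413765 / 301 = 11341.41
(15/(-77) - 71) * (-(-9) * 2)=-98676/77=-1281.51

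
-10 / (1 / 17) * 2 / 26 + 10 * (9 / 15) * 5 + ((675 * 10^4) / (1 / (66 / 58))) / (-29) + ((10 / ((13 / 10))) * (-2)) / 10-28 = -2895887924 / 10933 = -264875.87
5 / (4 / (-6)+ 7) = 15 / 19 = 0.79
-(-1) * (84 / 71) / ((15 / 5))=28 / 71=0.39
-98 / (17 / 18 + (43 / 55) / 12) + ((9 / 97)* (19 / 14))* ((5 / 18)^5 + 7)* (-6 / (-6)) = -54821186430559 / 569944517184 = -96.19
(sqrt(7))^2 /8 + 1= 15 /8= 1.88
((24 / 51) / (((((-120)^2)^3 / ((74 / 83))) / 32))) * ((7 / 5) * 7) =1813 / 41144760000000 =0.00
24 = 24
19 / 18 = 1.06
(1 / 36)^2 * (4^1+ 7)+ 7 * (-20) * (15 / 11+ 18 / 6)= -8708999 / 14256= -610.90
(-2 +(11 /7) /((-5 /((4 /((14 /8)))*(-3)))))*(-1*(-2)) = 76 /245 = 0.31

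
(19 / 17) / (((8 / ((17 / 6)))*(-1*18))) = -19 / 864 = -0.02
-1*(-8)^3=512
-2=-2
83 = 83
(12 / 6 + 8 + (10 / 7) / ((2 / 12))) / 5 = 3.71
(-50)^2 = 2500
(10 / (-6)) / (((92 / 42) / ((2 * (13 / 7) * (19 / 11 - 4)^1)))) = 1625 / 253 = 6.42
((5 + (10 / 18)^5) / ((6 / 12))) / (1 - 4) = -596740 / 177147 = -3.37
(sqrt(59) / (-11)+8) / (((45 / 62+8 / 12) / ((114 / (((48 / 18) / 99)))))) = 6297588 / 259 - 143127 * sqrt(59) / 518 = 22192.66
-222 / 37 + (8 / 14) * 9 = -6 / 7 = -0.86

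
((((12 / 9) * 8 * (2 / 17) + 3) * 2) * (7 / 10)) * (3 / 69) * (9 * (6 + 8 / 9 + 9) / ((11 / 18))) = 118482 / 1955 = 60.60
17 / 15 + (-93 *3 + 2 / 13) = -54154 / 195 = -277.71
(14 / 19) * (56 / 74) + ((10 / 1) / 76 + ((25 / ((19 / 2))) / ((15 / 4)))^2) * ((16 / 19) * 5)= 7275008 / 2284047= 3.19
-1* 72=-72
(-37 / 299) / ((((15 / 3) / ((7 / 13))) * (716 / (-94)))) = 12173 / 6957730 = 0.00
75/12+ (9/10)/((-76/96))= 1943/380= 5.11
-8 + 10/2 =-3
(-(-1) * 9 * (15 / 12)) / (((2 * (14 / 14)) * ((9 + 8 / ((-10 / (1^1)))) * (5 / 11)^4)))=131769 / 8200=16.07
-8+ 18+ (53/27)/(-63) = 16957/1701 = 9.97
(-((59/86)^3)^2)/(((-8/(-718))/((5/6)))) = -75714057885595/9709613643264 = -7.80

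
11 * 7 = 77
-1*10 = -10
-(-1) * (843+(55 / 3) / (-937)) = 2369618 / 2811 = 842.98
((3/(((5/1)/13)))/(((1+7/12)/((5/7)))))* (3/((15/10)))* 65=60840/133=457.44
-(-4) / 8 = 1 / 2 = 0.50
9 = 9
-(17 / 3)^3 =-4913 / 27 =-181.96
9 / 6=3 / 2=1.50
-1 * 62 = -62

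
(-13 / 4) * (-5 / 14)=65 / 56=1.16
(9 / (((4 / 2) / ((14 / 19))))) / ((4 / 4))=63 / 19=3.32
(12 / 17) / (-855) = -4 / 4845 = -0.00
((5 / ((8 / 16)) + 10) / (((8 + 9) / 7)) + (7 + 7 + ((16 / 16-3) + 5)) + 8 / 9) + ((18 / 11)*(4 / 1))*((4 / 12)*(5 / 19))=853733 / 31977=26.70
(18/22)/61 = 9/671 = 0.01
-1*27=-27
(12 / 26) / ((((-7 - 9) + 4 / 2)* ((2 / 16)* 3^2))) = -8 / 273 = -0.03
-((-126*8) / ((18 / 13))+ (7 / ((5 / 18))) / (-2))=3703 / 5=740.60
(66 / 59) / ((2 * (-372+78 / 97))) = -1067 / 708118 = -0.00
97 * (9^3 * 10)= 707130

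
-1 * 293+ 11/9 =-291.78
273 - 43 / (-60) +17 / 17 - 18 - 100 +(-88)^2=474043 / 60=7900.72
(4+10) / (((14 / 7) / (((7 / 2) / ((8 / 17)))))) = 833 / 16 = 52.06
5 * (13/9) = 65/9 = 7.22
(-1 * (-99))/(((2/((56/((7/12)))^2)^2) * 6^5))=540672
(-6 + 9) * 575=1725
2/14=1/7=0.14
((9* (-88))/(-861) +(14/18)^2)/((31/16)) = 567152/720657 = 0.79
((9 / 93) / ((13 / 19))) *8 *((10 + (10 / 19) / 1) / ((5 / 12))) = 11520 / 403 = 28.59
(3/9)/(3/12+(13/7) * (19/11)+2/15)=1540/16591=0.09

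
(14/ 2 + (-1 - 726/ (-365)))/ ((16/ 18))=6561/ 730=8.99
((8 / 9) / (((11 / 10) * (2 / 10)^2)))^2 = 4000000 / 9801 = 408.12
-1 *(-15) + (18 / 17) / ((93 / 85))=495 / 31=15.97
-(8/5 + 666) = -3338/5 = -667.60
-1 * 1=-1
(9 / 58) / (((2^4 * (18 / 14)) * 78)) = 7 / 72384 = 0.00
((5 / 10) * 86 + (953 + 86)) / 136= 541 / 68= 7.96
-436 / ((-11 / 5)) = 2180 / 11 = 198.18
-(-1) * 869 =869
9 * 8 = 72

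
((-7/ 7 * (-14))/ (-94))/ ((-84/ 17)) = 17/ 564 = 0.03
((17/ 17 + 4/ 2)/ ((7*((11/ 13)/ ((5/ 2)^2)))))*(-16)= -3900/ 77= -50.65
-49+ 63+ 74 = 88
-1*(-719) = 719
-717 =-717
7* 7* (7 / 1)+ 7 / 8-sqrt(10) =340.71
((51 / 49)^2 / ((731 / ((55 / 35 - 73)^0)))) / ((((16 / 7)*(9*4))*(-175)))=-17 / 165188800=-0.00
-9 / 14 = -0.64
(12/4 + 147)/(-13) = -150/13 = -11.54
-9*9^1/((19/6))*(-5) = 2430/19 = 127.89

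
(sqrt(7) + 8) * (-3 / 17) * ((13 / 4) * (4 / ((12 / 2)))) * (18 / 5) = -936 / 85 -117 * sqrt(7) / 85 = -14.65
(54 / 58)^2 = 729 / 841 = 0.87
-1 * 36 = -36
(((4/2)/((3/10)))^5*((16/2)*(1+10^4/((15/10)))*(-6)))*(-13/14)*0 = 0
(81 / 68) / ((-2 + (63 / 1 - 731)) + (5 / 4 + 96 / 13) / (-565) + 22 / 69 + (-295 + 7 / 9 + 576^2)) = 123153615 / 34202072243809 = 0.00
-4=-4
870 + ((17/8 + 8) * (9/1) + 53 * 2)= 8537/8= 1067.12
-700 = -700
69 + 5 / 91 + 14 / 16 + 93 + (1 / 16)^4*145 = 971690891 / 5963776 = 162.93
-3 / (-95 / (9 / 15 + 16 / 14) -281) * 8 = 244 / 3411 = 0.07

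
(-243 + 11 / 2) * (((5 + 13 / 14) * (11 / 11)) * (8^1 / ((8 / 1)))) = -39425 / 28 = -1408.04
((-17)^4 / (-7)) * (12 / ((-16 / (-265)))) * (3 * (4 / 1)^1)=-199197585 / 7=-28456797.86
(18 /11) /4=9 /22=0.41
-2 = -2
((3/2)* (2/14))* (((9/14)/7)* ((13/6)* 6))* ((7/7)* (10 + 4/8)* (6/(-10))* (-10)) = 3159/196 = 16.12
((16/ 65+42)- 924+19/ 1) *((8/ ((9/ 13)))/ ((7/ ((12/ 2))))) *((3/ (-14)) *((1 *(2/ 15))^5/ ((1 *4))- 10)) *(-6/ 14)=126177617072/ 16078125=7847.78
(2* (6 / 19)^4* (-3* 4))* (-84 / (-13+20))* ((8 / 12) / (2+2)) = 62208 / 130321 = 0.48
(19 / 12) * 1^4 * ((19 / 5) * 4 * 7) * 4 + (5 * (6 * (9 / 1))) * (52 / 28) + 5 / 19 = 2345239 / 1995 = 1175.56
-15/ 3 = -5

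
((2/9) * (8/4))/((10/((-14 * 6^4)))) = -4032/5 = -806.40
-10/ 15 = -2/ 3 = -0.67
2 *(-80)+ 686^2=470436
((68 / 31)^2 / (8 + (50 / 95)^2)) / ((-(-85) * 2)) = 12274 / 3589335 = 0.00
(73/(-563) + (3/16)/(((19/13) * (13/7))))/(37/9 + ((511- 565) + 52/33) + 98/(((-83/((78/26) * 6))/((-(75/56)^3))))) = -4771316088/215956181257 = -0.02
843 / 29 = 29.07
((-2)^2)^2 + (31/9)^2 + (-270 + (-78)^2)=5841.86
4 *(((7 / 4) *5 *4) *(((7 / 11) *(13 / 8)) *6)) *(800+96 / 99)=84185920 / 121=695751.40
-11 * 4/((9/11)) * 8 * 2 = -7744/9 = -860.44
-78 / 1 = -78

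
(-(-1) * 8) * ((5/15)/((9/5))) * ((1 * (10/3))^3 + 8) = 66.72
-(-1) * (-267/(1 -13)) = 89/4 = 22.25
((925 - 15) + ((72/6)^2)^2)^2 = 468549316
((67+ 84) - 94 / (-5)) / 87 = 283 / 145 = 1.95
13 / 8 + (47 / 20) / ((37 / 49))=4.74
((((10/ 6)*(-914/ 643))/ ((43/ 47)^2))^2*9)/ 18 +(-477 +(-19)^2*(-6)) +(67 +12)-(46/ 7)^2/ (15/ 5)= -1604754271307383678/ 623353435900209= -2574.39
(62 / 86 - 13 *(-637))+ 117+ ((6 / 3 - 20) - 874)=322789 / 43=7506.72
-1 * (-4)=4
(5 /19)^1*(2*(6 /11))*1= 60 /209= 0.29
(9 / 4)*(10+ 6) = 36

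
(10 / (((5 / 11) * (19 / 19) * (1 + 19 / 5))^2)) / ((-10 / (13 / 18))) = -1573 / 10368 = -0.15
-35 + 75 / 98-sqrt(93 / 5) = -3355 / 98-sqrt(465) / 5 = -38.55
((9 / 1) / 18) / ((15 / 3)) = 1 / 10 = 0.10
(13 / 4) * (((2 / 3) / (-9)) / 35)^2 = 0.00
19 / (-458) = -19 / 458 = -0.04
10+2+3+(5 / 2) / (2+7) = 275 / 18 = 15.28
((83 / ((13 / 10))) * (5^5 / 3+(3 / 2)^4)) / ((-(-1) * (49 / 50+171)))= 521271125 / 1341444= 388.59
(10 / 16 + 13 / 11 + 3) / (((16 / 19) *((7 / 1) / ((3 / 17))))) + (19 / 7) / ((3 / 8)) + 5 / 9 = 11969575 / 1507968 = 7.94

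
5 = 5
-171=-171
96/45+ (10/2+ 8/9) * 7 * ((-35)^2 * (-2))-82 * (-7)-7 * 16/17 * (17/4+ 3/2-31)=-76692748/765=-100251.96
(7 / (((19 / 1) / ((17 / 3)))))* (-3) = -119 / 19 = -6.26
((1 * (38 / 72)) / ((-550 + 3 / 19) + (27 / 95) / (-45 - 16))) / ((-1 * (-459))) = -110105 / 52651445688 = -0.00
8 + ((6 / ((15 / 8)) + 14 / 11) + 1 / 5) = 697 / 55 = 12.67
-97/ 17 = -5.71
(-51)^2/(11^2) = 2601/121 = 21.50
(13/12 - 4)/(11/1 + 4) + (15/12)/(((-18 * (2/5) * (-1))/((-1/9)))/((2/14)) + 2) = -16031/81288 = -0.20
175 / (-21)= -8.33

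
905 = 905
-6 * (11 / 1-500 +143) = 2076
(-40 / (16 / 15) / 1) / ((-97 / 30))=1125 / 97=11.60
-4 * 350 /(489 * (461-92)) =-1400 /180441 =-0.01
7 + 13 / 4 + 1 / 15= 619 / 60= 10.32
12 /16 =3 /4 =0.75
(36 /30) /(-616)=-3 /1540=-0.00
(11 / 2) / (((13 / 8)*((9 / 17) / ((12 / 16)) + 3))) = 748 / 819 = 0.91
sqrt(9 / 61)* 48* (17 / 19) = 2448* sqrt(61) / 1159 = 16.50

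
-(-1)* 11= 11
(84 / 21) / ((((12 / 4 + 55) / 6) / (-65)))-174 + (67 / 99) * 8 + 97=-282743 / 2871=-98.48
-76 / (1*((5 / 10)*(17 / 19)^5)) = -376367048 / 1419857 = -265.07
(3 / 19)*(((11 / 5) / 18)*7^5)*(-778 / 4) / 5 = -71917153 / 5700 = -12617.04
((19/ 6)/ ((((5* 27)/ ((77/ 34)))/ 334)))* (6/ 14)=34903/ 4590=7.60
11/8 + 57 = 467/8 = 58.38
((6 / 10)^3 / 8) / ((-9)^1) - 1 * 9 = -9003 / 1000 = -9.00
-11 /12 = -0.92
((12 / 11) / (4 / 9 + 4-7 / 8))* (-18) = -15552 / 2827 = -5.50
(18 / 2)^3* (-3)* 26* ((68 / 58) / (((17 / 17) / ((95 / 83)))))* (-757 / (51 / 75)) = 204461536500 / 2407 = 84944551.93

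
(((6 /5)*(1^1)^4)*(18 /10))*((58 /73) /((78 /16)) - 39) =-83.89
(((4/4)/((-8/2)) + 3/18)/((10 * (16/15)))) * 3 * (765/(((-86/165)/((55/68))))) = 1225125/44032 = 27.82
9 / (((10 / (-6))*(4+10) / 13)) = -351 / 70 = -5.01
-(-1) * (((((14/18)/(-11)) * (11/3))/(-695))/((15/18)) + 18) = 562964/31275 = 18.00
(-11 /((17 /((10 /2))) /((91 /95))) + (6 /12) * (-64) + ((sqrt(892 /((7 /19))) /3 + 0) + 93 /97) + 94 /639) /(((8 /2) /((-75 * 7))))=29774554075 /6673503 - 25 * sqrt(29659) /2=2308.88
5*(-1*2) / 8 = -5 / 4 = -1.25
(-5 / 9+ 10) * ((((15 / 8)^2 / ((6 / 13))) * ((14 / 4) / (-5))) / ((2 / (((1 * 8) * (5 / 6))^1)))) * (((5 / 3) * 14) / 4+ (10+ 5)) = -24171875 / 6912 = -3497.09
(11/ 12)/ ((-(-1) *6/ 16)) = 2.44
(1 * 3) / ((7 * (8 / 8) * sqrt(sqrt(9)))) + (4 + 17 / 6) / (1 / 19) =130.08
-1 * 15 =-15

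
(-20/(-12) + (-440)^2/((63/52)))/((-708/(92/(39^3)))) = -231548015/661466169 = -0.35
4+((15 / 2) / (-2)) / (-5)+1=23 / 4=5.75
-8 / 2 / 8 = -1 / 2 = -0.50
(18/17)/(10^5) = 0.00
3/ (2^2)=3/ 4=0.75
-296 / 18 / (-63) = 148 / 567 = 0.26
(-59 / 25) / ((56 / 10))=-59 / 140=-0.42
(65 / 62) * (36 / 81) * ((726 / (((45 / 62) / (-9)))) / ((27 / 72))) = -100672 / 9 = -11185.78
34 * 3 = 102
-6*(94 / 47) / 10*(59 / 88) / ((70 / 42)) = -531 / 1100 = -0.48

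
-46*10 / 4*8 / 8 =-115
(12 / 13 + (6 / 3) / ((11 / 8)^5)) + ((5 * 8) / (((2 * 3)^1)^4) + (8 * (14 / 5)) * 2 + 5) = 51.16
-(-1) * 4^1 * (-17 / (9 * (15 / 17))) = -1156 / 135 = -8.56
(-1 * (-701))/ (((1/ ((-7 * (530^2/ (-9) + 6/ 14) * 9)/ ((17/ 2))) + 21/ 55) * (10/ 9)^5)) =895296869701047/ 825844010000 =1084.10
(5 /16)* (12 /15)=1 /4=0.25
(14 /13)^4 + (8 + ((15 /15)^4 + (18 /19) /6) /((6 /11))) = 18669409 /1627977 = 11.47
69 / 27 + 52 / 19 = 905 / 171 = 5.29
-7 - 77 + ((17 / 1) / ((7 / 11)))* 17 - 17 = 2472 / 7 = 353.14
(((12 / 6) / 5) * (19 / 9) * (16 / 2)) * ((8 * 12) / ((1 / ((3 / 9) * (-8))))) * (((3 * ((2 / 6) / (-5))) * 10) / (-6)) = -77824 / 135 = -576.47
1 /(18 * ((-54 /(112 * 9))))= -28 /27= -1.04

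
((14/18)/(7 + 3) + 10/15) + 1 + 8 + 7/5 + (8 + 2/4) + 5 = 1109/45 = 24.64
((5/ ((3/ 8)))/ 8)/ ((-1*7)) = -5/ 21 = -0.24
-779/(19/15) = -615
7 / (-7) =-1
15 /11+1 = 26 /11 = 2.36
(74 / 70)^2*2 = 2.24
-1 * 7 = -7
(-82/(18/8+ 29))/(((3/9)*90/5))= -164/375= -0.44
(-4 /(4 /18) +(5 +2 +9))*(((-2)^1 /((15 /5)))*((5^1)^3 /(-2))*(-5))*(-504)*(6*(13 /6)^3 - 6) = -34667500 /3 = -11555833.33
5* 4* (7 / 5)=28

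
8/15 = 0.53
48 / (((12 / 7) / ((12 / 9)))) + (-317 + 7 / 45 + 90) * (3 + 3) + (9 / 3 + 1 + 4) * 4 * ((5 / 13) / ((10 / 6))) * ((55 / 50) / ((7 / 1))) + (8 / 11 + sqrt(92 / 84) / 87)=-19847512 / 15015 + sqrt(483) / 1827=-1321.83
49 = 49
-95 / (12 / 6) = -95 / 2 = -47.50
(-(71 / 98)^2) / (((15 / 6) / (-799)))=4027759 / 24010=167.75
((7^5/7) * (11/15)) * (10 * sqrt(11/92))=26411 * sqrt(253)/69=6088.30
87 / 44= 1.98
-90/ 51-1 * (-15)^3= 57345/ 17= 3373.24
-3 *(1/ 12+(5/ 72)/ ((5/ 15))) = -7/ 8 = -0.88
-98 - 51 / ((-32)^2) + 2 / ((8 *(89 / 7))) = -8934075 / 91136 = -98.03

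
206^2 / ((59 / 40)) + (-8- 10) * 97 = 1594426 / 59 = 27024.17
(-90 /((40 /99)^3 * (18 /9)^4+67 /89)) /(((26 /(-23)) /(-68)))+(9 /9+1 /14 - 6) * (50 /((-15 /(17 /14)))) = -591653820224945 /198930046042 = -2974.18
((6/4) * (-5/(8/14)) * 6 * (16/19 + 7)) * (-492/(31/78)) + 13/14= 764507.53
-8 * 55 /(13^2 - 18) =-440 /151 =-2.91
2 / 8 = 1 / 4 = 0.25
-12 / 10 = -6 / 5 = -1.20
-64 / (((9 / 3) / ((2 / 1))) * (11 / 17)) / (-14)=1088 / 231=4.71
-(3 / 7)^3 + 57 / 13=19200 / 4459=4.31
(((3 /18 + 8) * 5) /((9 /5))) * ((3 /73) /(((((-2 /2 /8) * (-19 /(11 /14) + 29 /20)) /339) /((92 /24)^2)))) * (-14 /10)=-22553862100 /9856971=-2288.11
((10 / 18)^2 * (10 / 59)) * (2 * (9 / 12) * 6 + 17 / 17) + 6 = 31174 / 4779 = 6.52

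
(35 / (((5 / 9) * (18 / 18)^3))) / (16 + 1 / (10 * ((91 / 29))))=6370 / 1621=3.93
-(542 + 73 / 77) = -41807 / 77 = -542.95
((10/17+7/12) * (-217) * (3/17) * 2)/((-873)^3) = 51863/384565720626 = 0.00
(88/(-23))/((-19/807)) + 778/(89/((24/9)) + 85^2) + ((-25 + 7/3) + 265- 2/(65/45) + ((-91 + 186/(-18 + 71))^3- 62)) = -98620037827048562956/147334021055637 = -669363.65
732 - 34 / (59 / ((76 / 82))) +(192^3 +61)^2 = 121185518792497235 / 2419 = 50097362047332.47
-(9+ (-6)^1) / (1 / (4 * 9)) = -108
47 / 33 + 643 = 21266 / 33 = 644.42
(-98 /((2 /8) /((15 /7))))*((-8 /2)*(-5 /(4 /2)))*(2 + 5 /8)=-22050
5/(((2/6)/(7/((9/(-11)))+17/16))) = -5395/48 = -112.40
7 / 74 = 0.09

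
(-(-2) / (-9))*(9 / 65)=-2 / 65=-0.03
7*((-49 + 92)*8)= 2408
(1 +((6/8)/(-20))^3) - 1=-27/512000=-0.00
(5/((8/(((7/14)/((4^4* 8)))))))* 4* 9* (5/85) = 45/139264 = 0.00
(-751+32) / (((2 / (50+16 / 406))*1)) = -3651801 / 203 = -17989.17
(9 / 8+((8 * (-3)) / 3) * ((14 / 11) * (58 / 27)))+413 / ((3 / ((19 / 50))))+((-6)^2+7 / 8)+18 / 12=519314 / 7425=69.94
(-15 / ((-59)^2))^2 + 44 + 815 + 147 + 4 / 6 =36594430895 / 36352083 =1006.67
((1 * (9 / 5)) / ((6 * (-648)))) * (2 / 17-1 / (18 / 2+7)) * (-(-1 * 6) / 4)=-1 / 26112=-0.00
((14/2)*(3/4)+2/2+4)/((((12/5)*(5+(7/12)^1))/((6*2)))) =615/67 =9.18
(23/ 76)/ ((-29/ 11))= -0.11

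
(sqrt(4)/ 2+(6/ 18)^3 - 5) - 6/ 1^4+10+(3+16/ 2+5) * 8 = 3457/ 27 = 128.04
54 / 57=18 / 19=0.95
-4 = -4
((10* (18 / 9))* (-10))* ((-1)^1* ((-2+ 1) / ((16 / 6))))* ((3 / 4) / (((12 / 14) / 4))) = -525 / 2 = -262.50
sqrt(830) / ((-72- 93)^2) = 0.00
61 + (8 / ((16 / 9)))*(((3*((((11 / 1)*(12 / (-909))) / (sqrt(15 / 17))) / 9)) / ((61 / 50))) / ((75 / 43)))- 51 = 10- 1892*sqrt(255) / 277245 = 9.89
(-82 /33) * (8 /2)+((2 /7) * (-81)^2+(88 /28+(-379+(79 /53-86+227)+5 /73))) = 1457986774 /893739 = 1631.33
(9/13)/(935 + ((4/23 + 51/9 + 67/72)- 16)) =0.00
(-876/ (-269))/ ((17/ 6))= 5256/ 4573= 1.15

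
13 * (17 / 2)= 221 / 2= 110.50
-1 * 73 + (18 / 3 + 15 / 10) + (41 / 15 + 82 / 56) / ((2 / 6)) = -52.91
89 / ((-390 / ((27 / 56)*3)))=-2403 / 7280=-0.33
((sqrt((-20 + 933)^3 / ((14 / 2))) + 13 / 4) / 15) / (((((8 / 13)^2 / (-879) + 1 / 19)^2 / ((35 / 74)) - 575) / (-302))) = 36488452596053367 / 320641620327300950 + 732174883960367562* sqrt(6391) / 160320810163650475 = 365.21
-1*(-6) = 6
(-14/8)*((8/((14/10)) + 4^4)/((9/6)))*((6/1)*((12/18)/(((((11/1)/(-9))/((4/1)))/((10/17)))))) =439680/187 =2351.23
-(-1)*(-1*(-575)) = 575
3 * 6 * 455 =8190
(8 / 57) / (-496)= -1 / 3534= -0.00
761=761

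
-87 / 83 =-1.05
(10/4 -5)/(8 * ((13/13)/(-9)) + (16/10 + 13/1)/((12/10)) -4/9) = -3/13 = -0.23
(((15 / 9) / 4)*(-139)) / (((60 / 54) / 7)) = -2919 / 8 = -364.88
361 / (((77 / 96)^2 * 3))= 1108992 / 5929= 187.05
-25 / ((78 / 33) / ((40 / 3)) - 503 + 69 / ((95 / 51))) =104500 / 1946963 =0.05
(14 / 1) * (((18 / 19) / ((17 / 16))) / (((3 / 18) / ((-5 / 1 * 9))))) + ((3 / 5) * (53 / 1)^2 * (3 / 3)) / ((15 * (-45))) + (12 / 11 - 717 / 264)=-9809742331 / 2907000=-3374.52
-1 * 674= -674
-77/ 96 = -0.80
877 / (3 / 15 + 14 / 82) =179785 / 76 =2365.59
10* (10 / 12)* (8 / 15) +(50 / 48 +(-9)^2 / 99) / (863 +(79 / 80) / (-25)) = 253257830 / 56955393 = 4.45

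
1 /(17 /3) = 3 /17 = 0.18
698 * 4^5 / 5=714752 / 5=142950.40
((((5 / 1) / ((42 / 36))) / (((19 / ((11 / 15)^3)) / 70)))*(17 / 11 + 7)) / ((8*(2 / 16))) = 53.21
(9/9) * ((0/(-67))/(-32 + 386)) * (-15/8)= 0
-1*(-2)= 2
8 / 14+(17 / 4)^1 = 135 / 28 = 4.82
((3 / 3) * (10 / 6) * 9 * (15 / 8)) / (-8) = -3.52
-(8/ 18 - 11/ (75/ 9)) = 197/ 225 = 0.88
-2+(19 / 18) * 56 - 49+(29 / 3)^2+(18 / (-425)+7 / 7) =392113 / 3825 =102.51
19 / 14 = 1.36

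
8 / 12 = 2 / 3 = 0.67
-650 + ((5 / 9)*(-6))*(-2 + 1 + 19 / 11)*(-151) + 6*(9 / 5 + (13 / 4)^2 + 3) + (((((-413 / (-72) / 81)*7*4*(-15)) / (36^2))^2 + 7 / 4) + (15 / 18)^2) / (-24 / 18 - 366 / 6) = -23715358432848149 / 123643957662720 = -191.80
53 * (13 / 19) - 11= 480 / 19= 25.26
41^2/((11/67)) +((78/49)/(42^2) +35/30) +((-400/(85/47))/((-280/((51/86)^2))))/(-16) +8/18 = 144022952341069/14064174432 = 10240.41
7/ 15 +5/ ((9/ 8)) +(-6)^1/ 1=-49/ 45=-1.09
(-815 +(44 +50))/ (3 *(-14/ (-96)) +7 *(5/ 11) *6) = -18128/ 491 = -36.92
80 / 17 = 4.71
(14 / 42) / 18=1 / 54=0.02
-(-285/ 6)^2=-9025/ 4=-2256.25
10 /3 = 3.33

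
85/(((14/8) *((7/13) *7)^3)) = 746980/823543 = 0.91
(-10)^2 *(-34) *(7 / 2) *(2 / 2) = -11900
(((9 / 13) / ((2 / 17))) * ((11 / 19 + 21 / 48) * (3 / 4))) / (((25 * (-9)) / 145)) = -457011 / 158080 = -2.89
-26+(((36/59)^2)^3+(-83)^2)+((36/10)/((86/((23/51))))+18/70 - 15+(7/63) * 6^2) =7394956279265196522/1079188953204985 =6852.33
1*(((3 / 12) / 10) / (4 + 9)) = 1 / 520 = 0.00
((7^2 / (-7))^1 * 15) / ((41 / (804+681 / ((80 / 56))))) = -268947 / 82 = -3279.84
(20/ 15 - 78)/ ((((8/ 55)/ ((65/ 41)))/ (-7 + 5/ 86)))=81813875/ 14104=5800.76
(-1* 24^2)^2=331776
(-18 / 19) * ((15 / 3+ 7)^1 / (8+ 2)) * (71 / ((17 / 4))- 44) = 50112 / 1615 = 31.03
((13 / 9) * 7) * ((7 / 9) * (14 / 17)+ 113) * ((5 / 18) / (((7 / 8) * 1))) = 4520620 / 12393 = 364.77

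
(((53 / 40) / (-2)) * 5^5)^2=1097265625 / 256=4286193.85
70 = 70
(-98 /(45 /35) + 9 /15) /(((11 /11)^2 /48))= -54448 /15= -3629.87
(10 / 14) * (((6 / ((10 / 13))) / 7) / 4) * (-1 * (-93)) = 18.51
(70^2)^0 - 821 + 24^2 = -244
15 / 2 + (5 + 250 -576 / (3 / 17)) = -6003 / 2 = -3001.50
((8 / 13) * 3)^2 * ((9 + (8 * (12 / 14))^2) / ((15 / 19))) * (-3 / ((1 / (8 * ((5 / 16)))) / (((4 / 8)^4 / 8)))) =-469395 / 33124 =-14.17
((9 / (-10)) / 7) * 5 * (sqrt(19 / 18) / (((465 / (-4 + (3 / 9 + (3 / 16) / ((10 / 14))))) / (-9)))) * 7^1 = -2451 * sqrt(38) / 49600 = -0.30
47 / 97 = 0.48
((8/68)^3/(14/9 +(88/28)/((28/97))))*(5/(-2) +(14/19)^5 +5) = 0.00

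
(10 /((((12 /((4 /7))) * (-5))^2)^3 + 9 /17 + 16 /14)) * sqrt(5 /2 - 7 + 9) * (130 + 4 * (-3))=105315 * sqrt(2) /79735690617287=0.00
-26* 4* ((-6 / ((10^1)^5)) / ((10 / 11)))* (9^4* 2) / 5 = 2814669 / 156250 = 18.01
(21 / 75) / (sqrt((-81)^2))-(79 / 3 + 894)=-920.33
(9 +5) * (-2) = -28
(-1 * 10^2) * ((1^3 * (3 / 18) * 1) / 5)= -10 / 3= -3.33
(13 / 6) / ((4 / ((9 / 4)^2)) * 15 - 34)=-9 / 92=-0.10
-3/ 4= -0.75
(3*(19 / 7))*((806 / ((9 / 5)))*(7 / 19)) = 4030 / 3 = 1343.33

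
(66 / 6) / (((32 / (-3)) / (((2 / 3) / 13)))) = -11 / 208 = -0.05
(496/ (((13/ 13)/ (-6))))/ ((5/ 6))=-17856/ 5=-3571.20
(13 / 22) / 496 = 13 / 10912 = 0.00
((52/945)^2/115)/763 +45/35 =100746618079/78358478625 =1.29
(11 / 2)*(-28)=-154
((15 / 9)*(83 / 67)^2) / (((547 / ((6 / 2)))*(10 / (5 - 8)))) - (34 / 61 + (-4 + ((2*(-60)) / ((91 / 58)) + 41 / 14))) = 76.99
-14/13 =-1.08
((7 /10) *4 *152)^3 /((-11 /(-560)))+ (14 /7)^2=1079276930124 /275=3924643382.27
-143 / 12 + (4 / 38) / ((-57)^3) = -167723135 / 14074668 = -11.92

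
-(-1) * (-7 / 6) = -1.17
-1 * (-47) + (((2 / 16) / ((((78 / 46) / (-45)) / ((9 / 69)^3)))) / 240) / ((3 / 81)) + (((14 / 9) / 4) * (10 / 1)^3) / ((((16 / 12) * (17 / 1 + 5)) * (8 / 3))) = 503223333 / 9682816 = 51.97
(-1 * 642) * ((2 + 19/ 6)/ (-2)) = 3317/ 2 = 1658.50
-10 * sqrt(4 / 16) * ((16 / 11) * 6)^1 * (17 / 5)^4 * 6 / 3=-16036032 / 1375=-11662.57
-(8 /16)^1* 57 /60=-19 /40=-0.48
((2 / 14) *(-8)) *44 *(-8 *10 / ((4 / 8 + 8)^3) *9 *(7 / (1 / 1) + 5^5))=6350192640 / 34391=184646.93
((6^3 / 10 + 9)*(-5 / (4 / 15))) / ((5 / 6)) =-1377 / 2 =-688.50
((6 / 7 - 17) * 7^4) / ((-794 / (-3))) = -116277 / 794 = -146.44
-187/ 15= -12.47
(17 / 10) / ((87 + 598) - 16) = 17 / 6690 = 0.00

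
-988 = -988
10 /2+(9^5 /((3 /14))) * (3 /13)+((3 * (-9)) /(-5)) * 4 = 4135159 /65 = 63617.83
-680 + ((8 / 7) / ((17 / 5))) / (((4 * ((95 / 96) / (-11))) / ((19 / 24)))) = -81008 / 119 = -680.74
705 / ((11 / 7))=4935 / 11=448.64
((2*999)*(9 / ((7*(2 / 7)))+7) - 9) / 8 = 2871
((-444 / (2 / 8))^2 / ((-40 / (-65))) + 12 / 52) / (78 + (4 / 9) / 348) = 7453261899 / 113425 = 65710.93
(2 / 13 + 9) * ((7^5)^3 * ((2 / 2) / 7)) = 80708545669031 / 13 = 6208349666848.54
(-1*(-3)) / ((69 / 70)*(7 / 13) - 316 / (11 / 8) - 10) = -4290 / 342181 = -0.01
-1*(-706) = 706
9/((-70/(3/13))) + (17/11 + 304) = 3058213/10010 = 305.52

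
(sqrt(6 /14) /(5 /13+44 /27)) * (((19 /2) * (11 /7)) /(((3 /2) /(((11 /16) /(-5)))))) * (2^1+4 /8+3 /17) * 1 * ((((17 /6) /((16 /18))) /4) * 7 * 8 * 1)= -10490337 * sqrt(21) /904960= -53.12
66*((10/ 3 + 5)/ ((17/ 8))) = 4400/ 17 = 258.82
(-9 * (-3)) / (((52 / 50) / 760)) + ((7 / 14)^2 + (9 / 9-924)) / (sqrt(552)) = 19691.49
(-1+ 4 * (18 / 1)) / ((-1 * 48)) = -71 / 48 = -1.48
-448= -448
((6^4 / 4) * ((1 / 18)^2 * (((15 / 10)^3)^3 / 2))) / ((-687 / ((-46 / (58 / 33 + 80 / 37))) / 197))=36297754911 / 561148928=64.68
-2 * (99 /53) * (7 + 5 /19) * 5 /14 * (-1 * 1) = 68310 /7049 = 9.69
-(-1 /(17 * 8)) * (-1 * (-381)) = 2.80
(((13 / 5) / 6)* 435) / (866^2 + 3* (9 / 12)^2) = 0.00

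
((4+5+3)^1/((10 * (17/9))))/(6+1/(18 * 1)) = 0.10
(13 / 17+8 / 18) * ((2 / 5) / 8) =0.06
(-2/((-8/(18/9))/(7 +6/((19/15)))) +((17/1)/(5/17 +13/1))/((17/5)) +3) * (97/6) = 320876/2147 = 149.45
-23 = -23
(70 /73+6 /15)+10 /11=9106 /4015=2.27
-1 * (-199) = 199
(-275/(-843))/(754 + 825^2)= 275/574402497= 0.00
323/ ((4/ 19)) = 6137/ 4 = 1534.25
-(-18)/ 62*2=0.58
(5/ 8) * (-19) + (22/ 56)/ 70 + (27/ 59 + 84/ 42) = -136047/ 14455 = -9.41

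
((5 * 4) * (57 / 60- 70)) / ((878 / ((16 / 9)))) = -11048 / 3951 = -2.80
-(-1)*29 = 29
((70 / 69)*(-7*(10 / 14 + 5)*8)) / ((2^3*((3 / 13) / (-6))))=72800 / 69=1055.07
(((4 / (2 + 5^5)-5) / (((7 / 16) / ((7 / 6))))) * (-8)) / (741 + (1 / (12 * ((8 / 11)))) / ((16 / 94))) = 256098304 / 1781154835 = 0.14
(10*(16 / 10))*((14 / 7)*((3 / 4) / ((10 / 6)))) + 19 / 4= 383 / 20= 19.15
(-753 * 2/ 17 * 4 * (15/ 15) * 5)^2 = 907214400/ 289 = 3139150.17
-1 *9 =-9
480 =480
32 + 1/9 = 289/9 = 32.11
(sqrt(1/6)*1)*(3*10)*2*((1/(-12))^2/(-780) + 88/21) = 3294713*sqrt(6)/78624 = 102.65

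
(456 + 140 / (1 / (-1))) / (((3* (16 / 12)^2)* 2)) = 237 / 8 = 29.62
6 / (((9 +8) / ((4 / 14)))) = 12 / 119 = 0.10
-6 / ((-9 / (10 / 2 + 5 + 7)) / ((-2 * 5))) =-113.33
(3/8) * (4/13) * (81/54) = 0.17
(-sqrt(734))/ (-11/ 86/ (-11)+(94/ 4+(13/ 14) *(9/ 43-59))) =301 *sqrt(734)/ 9355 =0.87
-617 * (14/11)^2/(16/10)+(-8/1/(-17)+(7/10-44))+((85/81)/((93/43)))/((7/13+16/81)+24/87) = -1792107031856/2686822545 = -667.00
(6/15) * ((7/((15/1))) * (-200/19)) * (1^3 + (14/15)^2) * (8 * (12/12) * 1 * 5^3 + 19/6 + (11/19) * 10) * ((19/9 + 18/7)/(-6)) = 11428026476/3947535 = 2894.98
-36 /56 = -9 /14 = -0.64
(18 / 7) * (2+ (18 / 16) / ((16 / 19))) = 549 / 64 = 8.58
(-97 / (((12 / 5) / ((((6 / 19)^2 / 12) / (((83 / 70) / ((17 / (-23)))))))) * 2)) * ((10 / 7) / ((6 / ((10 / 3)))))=1030625 / 12404682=0.08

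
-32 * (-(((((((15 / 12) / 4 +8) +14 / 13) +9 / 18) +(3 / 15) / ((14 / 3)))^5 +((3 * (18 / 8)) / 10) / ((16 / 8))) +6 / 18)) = 5929608012063048314594921 / 1917026749747200000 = 3093127.42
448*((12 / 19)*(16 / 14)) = 6144 / 19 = 323.37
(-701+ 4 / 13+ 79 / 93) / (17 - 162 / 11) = -1861442 / 6045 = -307.93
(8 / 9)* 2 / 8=0.22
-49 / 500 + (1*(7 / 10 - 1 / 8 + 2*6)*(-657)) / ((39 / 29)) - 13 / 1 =-80034099 / 13000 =-6156.47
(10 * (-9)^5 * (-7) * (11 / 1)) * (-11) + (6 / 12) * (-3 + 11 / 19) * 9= -9502755777 / 19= -500145040.89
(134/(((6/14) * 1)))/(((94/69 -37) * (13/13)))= -21574/2459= -8.77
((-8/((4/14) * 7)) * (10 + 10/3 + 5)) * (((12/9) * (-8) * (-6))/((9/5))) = -70400/27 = -2607.41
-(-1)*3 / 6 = 1 / 2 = 0.50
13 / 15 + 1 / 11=158 / 165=0.96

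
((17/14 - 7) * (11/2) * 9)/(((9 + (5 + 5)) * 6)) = -2673/1064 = -2.51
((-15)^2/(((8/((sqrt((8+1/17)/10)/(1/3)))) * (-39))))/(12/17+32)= -45 * sqrt(23290)/115648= -0.06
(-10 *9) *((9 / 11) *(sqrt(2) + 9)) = -7290 / 11-810 *sqrt(2) / 11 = -766.86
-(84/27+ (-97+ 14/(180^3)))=273779993/2916000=93.89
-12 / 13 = -0.92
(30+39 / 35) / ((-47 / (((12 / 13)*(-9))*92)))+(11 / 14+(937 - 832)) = 26165063 / 42770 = 611.76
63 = 63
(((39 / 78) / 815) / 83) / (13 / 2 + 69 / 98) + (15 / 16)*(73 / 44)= 26147177323 / 16810594240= 1.56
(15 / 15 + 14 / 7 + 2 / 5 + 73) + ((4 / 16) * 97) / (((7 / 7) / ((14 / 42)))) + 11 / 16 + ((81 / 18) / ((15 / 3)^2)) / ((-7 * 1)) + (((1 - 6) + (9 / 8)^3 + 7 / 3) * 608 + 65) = -847701 / 1400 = -605.50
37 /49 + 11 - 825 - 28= -41221 /49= -841.24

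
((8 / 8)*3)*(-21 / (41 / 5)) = -315 / 41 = -7.68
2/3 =0.67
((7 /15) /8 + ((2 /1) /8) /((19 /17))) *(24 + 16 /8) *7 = 58513 /1140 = 51.33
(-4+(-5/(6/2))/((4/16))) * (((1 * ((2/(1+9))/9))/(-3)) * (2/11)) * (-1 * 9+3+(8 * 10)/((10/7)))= 640/891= 0.72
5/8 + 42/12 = 4.12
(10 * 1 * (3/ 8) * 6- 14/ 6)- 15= 31/ 6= 5.17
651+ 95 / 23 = 15068 / 23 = 655.13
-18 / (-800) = 9 / 400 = 0.02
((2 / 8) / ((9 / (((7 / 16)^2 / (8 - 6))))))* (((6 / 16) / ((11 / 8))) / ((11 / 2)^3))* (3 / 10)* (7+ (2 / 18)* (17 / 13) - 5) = 12299 / 4385272320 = 0.00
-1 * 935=-935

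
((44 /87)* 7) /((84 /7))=77 /261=0.30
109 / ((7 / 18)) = 280.29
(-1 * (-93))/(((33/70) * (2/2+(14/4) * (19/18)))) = 78120/1859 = 42.02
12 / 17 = 0.71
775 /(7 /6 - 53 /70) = 81375 /43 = 1892.44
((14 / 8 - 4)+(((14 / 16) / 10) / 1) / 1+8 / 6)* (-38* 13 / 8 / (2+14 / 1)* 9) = 147459 / 5120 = 28.80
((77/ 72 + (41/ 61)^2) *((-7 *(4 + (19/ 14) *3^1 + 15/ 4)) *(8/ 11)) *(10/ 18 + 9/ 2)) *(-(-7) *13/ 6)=-1117096292039/ 159139728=-7019.59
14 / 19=0.74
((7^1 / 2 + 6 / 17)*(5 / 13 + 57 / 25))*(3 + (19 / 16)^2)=64040267 / 1414400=45.28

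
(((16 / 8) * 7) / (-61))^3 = -0.01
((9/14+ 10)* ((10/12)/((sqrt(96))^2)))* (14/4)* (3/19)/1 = 745/14592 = 0.05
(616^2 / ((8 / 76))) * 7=25233824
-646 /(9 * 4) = -323 /18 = -17.94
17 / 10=1.70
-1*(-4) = 4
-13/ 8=-1.62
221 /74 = 2.99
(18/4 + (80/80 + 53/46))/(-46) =-153/1058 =-0.14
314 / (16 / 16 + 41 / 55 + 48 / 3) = 8635 / 488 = 17.69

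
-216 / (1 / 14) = -3024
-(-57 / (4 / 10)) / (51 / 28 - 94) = -3990 / 2581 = -1.55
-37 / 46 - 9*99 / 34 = -10561 / 391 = -27.01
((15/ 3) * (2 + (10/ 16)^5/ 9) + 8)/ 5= 3.61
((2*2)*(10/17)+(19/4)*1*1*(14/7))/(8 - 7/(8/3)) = 1612/731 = 2.21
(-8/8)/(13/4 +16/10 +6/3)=-20/137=-0.15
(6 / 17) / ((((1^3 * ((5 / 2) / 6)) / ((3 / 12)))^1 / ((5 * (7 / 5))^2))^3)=19059138 / 2125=8969.01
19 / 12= 1.58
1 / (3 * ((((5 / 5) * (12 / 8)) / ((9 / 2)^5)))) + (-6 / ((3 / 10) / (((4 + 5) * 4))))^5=-3095868211193439 / 16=-193491763199589.94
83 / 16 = 5.19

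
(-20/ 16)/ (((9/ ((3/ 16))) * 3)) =-5/ 576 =-0.01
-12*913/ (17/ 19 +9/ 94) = -19567416/ 1769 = -11061.29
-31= -31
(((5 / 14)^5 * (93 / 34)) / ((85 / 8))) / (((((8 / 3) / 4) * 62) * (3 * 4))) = 0.00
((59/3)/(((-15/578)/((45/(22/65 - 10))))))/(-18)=-1108315/5652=-196.09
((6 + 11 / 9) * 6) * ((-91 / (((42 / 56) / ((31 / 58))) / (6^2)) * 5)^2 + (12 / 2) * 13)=5904661624.95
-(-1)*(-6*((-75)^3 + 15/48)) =20249985/8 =2531248.12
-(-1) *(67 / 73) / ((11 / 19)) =1273 / 803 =1.59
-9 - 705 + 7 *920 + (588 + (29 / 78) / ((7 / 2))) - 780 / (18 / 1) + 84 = 1734853 / 273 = 6354.77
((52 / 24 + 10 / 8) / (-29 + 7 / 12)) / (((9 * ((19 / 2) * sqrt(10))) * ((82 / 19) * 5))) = -sqrt(10) / 153450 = -0.00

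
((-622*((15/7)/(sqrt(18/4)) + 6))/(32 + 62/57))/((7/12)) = -1276344/6601- 1063620*sqrt(2)/46207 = -225.91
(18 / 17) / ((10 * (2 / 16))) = 72 / 85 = 0.85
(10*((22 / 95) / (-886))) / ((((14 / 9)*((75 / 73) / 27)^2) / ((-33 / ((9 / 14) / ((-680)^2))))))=5796224210304 / 210425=27545321.18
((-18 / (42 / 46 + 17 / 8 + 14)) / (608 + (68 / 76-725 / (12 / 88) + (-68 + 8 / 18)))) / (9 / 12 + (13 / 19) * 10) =755136 / 25914198035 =0.00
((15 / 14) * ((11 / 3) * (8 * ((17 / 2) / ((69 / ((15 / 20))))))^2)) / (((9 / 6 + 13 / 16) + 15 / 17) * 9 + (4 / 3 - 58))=-6485160 / 84343231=-0.08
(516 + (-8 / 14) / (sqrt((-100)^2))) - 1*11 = 88374 / 175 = 504.99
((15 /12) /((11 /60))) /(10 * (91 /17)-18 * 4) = -1275 /3454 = -0.37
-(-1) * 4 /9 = 4 /9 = 0.44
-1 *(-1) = 1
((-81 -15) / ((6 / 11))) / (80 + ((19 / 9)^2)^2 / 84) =-96997824 / 44220241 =-2.19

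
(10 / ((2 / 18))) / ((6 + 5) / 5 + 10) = 450 / 61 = 7.38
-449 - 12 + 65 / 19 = -8694 / 19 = -457.58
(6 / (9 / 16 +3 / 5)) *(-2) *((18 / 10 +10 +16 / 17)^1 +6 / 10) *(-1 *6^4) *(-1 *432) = -40633270272 / 527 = -77102979.64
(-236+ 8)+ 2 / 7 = -1594 / 7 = -227.71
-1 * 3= -3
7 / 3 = 2.33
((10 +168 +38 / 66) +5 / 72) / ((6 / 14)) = 990409 / 2376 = 416.84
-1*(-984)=984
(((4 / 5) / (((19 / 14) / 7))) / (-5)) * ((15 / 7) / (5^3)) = -168 / 11875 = -0.01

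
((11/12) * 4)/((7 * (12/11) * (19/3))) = 121/1596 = 0.08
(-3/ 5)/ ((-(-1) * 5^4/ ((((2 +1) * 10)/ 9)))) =-2/ 625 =-0.00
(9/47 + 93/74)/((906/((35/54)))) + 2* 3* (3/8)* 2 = 255295273/56719224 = 4.50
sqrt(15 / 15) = 1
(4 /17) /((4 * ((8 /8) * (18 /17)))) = 1 /18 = 0.06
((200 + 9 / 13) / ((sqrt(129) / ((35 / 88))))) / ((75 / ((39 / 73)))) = 18263 * sqrt(129) / 4143480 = 0.05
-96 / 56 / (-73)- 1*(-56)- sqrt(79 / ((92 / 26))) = 28628 / 511- sqrt(47242) / 46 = 51.30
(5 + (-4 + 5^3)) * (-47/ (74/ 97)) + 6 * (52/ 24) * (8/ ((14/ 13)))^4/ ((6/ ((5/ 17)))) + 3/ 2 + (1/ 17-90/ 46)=-1213461253763/ 208411602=-5822.43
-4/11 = -0.36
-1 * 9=-9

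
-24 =-24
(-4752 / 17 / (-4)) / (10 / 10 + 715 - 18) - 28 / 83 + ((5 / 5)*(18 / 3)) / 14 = 0.19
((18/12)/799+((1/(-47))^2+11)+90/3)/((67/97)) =4458411/75106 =59.36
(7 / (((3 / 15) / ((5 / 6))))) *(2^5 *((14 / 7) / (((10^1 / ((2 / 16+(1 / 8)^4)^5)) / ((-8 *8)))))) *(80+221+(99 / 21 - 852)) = 14152510185727545 / 70368744177664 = 201.12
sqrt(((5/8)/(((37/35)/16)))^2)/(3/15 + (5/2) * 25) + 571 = 13250129/23199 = 571.15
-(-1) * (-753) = -753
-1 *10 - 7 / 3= -37 / 3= -12.33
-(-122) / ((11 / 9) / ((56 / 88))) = 7686 / 121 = 63.52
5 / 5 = 1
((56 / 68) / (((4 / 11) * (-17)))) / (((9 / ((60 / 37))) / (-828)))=212520 / 10693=19.87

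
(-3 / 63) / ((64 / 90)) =-0.07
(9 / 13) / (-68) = -9 / 884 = -0.01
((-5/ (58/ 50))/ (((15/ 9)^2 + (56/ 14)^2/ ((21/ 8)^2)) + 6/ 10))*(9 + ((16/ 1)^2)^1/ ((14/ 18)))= -255.71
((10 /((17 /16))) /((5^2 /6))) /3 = 0.75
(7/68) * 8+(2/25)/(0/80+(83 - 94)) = 3816/4675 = 0.82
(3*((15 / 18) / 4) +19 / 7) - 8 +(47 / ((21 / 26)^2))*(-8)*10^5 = -203340816443 / 3528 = -57636285.84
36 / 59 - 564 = -33240 / 59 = -563.39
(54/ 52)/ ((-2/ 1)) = -27/ 52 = -0.52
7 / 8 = 0.88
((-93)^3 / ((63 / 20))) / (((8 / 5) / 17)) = -37983525 / 14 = -2713108.93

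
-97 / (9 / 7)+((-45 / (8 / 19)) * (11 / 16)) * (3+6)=-848717 / 1152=-736.73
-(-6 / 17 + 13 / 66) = 175 / 1122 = 0.16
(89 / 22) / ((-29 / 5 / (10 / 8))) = -2225 / 2552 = -0.87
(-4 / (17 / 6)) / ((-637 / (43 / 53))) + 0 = 1032 / 573937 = 0.00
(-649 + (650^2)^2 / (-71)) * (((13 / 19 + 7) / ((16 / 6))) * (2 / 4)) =-39092878841301 / 10792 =-3622394258.83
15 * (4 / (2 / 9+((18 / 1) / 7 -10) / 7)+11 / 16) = -36231 / 592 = -61.20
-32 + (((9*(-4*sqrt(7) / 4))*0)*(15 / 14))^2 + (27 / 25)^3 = -480317 / 15625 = -30.74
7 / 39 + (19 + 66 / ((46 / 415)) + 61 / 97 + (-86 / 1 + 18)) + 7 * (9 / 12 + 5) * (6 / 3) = 109238605 / 174018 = 627.74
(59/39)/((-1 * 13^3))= -59/85683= -0.00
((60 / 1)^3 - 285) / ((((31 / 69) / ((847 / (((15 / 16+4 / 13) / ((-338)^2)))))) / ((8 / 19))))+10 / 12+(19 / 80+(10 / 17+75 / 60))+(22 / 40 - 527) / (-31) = 279377667830126058173 / 17783088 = 15710301148491.54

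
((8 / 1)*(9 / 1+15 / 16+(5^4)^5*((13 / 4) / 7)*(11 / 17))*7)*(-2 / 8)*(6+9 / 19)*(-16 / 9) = 4473114013673426522 / 969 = 4616216732377117.15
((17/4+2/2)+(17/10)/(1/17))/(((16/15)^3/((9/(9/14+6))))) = 9681525/253952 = 38.12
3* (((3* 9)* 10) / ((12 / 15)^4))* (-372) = -23540625 / 32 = -735644.53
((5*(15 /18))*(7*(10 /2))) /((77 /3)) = 125 /22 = 5.68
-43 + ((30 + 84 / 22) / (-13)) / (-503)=-3092575 / 71929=-42.99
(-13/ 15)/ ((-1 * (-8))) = -13/ 120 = -0.11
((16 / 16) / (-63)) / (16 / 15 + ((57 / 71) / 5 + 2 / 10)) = -71 / 6384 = -0.01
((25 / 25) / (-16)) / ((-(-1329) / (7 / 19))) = -7 / 404016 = -0.00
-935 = -935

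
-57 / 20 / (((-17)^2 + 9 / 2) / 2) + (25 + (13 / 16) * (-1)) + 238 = 12311413 / 46960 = 262.17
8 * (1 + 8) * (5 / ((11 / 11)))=360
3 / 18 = 1 / 6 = 0.17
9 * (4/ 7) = 36/ 7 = 5.14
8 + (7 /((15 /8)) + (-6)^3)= -3064 /15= -204.27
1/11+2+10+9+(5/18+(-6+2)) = 3439/198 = 17.37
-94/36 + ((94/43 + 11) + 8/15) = 42989/3870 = 11.11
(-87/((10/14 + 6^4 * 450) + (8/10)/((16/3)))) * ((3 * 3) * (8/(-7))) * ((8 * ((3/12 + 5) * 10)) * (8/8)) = 52617600/81648121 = 0.64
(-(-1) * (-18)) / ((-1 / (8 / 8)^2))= 18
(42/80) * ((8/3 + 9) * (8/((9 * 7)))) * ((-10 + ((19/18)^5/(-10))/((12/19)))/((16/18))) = -8.93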